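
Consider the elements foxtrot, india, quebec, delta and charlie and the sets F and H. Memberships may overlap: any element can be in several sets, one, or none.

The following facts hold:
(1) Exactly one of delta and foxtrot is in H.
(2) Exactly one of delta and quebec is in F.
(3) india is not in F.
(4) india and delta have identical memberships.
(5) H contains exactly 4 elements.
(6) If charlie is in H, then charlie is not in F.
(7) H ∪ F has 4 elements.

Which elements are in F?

F = {quebec}

From (3): india ∉ F.
(4): delta matches india: delta ∉ F.
(2) (exactly one): quebec ∈ F.
Suppose foxtrot ∈ F: no assignment then satisfies all the clues, so foxtrot ∉ F.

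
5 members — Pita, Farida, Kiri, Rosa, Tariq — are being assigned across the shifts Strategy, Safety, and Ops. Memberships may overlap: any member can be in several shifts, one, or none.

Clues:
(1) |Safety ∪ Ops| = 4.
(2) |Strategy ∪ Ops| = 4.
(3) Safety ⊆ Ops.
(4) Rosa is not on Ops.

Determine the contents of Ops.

From (4): Rosa ∉ Ops.
(3) contrapositive: Rosa ∉ Safety.
Suppose Pita ∉ Ops: no assignment then satisfies all the clues, so Pita ∈ Ops.

Ops = {Farida, Kiri, Pita, Tariq}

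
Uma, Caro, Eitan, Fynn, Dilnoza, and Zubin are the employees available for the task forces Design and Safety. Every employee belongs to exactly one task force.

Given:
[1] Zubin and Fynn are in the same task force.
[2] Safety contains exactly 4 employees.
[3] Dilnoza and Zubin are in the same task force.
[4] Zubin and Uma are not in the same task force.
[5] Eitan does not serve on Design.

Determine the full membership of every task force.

From (5): Eitan ∉ Design.
Only one task force left: Eitan ∈ Safety.
Suppose Uma ∉ Design: no assignment then satisfies all the clues, so Uma ∈ Design.

Design = {Caro, Uma}; Safety = {Dilnoza, Eitan, Fynn, Zubin}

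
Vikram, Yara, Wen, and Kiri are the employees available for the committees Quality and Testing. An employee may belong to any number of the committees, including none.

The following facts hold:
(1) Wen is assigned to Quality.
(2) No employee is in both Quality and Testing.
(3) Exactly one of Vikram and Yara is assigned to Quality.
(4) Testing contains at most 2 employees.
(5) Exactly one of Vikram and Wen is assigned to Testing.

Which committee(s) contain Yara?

From (1): Wen ∈ Quality.
(2) (disjoint): Wen ∉ Testing.
(5) (exactly one): Vikram ∈ Testing.
(2) (disjoint): Vikram ∉ Quality.
(3) (exactly one): Yara ∈ Quality.
(2) (disjoint): Yara ∉ Testing.

Yara: Quality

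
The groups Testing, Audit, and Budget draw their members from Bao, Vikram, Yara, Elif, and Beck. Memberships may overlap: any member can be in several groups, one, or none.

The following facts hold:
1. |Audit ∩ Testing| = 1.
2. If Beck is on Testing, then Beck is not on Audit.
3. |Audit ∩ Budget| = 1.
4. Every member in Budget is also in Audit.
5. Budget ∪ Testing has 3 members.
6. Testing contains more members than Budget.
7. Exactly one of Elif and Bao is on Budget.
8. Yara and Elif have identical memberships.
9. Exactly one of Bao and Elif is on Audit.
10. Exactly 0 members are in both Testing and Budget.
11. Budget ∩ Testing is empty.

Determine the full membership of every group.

Testing = {Beck, Vikram}; Audit = {Bao, Vikram}; Budget = {Bao}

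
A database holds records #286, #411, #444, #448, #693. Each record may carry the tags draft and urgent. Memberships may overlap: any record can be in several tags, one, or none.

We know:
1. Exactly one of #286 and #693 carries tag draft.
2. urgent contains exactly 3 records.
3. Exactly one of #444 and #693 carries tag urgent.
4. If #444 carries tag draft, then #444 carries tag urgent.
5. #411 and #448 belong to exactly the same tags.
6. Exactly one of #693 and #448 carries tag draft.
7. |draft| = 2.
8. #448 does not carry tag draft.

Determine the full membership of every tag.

draft = {#444, #693}; urgent = {#411, #444, #448}

From (8): #448 ∉ draft.
(5): #411 matches #448: #411 ∉ draft.
(6) (exactly one): #693 ∈ draft.
(1) (exactly one): #286 ∉ draft.
(7): only 2 candidates remain for draft, so all are in.
(4): #444 ∈ urgent.
(3) (exactly one): #693 ∉ urgent.
Suppose #286 ∈ urgent: no assignment then satisfies all the clues, so #286 ∉ urgent.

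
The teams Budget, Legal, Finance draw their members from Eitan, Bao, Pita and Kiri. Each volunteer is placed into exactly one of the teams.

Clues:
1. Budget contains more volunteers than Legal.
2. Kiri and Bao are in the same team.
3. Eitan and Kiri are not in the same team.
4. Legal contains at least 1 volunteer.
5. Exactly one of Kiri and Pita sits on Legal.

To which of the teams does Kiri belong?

Kiri: Budget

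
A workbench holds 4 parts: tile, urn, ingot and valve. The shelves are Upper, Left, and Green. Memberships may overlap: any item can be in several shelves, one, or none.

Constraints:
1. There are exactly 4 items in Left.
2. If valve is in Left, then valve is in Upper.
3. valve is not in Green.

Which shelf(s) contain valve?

From (3): valve ∉ Green.
(1): only 4 candidates remain for Left, so all are in.
(2): valve ∈ Upper.

valve: Left, Upper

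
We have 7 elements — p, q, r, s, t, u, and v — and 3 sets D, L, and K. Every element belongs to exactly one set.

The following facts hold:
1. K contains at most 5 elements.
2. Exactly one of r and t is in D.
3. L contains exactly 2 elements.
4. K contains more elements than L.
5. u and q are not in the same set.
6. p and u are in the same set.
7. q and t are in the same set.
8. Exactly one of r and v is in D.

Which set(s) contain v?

v: K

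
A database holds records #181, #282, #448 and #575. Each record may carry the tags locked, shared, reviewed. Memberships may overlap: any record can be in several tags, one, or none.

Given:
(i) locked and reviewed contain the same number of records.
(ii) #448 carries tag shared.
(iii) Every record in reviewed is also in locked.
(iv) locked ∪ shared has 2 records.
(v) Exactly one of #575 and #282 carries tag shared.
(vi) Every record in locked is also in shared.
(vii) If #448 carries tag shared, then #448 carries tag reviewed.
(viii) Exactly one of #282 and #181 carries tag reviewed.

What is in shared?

shared = {#282, #448}

From (ii): #448 ∈ shared.
(vii): #448 ∈ reviewed.
(iii) with #448 ∈ reviewed: #448 ∈ locked.
Suppose #181 ∈ shared: no assignment then satisfies all the clues, so #181 ∉ shared.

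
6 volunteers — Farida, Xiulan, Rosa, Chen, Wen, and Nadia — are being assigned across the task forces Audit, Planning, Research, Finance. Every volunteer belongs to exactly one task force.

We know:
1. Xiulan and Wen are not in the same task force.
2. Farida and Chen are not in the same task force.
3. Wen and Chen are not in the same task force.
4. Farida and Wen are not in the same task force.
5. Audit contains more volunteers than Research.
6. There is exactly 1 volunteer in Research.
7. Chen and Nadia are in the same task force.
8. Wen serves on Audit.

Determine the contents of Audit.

From (8): Wen ∈ Audit.
(1): Xiulan ∉ Audit.
(3): Chen ∉ Audit.
(4): Farida ∉ Audit.
(7): Nadia matches Chen: Nadia ∉ Audit.
Suppose Rosa ∉ Audit: no assignment then satisfies all the clues, so Rosa ∈ Audit.

Audit = {Rosa, Wen}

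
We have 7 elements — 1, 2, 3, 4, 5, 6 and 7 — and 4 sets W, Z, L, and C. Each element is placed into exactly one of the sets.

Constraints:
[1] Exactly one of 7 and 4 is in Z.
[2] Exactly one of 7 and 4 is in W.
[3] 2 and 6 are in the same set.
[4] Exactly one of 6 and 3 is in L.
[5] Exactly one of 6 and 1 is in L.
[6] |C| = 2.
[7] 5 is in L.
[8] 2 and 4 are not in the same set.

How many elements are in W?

1

From (7): 5 ∈ L.
Suppose 1 ∈ W: no assignment then satisfies all the clues, so 1 ∉ W.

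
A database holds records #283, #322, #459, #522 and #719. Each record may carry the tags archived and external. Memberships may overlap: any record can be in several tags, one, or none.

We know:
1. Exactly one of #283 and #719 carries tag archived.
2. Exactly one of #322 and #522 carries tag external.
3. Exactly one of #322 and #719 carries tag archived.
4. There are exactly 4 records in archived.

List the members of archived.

archived = {#283, #322, #459, #522}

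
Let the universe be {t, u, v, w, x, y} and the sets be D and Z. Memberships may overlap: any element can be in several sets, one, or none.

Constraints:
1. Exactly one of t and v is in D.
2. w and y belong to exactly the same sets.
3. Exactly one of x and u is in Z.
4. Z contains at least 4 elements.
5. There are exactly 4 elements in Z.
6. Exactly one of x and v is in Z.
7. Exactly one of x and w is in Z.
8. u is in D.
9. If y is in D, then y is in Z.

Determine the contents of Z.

Z = {u, v, w, y}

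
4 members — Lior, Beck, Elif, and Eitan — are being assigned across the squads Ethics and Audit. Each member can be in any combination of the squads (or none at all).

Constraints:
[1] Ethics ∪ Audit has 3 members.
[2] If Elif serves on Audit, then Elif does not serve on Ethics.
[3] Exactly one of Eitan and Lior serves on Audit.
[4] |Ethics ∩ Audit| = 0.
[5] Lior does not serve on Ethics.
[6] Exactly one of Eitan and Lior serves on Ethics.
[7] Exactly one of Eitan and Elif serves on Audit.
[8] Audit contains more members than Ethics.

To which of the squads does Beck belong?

Beck: none

From (5): Lior ∉ Ethics.
(6) (exactly one): Eitan ∈ Ethics.
Suppose Beck ∈ Ethics: no assignment then satisfies all the clues, so Beck ∉ Ethics.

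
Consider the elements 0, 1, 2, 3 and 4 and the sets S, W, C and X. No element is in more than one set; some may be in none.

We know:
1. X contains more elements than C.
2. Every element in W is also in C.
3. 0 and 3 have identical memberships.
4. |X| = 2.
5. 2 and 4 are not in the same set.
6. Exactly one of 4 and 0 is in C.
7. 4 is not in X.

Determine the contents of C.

C = {4}

From (7): 4 ∉ X.
Suppose 0 ∈ C: no assignment then satisfies all the clues, so 0 ∉ C.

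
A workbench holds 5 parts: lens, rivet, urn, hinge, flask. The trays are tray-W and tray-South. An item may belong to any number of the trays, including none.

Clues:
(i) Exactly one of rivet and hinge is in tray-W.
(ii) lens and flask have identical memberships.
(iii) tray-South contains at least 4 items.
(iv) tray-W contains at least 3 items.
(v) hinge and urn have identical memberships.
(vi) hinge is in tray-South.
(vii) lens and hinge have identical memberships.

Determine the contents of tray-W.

From (vi): hinge ∈ tray-South.
(v): urn matches hinge: urn ∈ tray-South.
(vii): lens matches hinge: lens ∈ tray-South.
(ii): flask matches lens: flask ∈ tray-South.
Suppose lens ∉ tray-W: no assignment then satisfies all the clues, so lens ∈ tray-W.

tray-W = {flask, hinge, lens, urn}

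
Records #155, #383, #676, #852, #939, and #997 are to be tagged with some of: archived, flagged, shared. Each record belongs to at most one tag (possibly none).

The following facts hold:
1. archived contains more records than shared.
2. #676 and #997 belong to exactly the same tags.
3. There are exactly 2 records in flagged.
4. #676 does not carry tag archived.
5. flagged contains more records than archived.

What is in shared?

shared = {}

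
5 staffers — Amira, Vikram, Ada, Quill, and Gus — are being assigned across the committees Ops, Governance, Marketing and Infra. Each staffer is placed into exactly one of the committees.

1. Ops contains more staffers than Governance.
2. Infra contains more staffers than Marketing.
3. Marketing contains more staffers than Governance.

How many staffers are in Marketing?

1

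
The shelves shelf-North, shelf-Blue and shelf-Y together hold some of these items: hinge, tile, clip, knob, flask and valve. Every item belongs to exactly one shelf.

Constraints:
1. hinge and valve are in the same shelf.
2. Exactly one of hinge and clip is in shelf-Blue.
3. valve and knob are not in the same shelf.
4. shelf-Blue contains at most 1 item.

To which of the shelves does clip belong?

clip: shelf-Blue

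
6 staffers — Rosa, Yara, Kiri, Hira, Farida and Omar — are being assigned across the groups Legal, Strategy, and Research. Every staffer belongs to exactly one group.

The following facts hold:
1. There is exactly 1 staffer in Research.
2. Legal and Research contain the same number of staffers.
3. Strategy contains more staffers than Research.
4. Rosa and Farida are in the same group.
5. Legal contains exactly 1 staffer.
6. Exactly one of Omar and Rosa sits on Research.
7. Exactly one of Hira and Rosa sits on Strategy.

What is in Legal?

Legal = {Hira}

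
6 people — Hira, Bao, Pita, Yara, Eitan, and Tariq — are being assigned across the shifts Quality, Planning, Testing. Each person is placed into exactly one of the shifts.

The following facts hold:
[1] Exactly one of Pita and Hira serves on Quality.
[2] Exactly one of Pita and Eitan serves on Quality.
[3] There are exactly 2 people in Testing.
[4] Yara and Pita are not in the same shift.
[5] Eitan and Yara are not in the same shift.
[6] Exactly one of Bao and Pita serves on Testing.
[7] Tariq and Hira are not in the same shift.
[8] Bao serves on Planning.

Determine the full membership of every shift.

From (8): Bao ∈ Planning.
(6) (exactly one): Pita ∈ Testing.
(1) (exactly one): Hira ∈ Quality.
(2) (exactly one): Eitan ∈ Quality.
(4): Yara ∉ Testing.
(5): Yara ∉ Quality.
(7): Tariq ∉ Quality.
Only one shift left: Yara ∈ Planning.
(3): only 2 candidates remain for Testing, so all are in.

Quality = {Eitan, Hira}; Planning = {Bao, Yara}; Testing = {Pita, Tariq}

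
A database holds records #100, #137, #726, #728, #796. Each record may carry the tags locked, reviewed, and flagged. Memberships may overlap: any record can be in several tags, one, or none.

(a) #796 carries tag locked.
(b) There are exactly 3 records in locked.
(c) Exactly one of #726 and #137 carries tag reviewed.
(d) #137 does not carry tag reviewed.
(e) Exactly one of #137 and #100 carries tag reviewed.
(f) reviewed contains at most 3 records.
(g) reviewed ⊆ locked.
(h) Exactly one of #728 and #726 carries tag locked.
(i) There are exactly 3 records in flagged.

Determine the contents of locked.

From (a): #796 ∈ locked.
From (d): #137 ∉ reviewed.
(c) (exactly one): #726 ∈ reviewed.
(e) (exactly one): #100 ∈ reviewed.
(g) with #100 ∈ reviewed: #100 ∈ locked.
(g) with #726 ∈ reviewed: #726 ∈ locked.
(h) (exactly one): #728 ∉ locked.
(b): locked already has 3, so the rest are out.
(g) contrapositive: #728 ∉ reviewed.

locked = {#100, #726, #796}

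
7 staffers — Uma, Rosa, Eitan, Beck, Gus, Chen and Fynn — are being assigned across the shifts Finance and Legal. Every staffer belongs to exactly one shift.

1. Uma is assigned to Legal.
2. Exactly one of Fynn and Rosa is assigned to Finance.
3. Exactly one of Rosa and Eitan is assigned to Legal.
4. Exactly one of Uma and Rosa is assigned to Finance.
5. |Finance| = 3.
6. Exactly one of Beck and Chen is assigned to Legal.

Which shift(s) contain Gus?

From (1): Uma ∈ Legal.
(4) (exactly one): Rosa ∈ Finance.
(2) (exactly one): Fynn ∉ Finance.
(3) (exactly one): Eitan ∈ Legal.
Only one shift left: Fynn ∈ Legal.
Suppose Gus ∉ Finance: no assignment then satisfies all the clues, so Gus ∈ Finance.

Gus: Finance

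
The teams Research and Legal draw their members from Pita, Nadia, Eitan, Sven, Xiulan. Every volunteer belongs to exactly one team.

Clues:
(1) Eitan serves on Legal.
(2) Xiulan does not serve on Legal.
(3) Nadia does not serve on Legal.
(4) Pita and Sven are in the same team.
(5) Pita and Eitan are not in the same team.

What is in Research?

Research = {Nadia, Pita, Sven, Xiulan}

From (1): Eitan ∈ Legal.
From (2): Xiulan ∉ Legal.
From (3): Nadia ∉ Legal.
(5): Pita ∉ Legal.
Only one team left: Pita ∈ Research.
Only one team left: Nadia ∈ Research.
Only one team left: Xiulan ∈ Research.
(4): Sven matches Pita: Sven ∈ Research.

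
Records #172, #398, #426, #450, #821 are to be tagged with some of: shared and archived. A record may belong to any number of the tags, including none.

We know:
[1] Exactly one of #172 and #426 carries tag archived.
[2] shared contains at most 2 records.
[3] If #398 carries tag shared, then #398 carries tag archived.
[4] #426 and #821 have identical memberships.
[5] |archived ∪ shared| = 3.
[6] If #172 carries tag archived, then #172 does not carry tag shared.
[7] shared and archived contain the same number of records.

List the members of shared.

shared = {#398, #450}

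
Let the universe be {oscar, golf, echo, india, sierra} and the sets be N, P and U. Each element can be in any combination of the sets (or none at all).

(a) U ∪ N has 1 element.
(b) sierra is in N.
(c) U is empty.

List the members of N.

N = {sierra}

From (b): sierra ∈ N.
(c): U already has 0, so the rest are out.
Suppose oscar ∈ N: no assignment then satisfies all the clues, so oscar ∉ N.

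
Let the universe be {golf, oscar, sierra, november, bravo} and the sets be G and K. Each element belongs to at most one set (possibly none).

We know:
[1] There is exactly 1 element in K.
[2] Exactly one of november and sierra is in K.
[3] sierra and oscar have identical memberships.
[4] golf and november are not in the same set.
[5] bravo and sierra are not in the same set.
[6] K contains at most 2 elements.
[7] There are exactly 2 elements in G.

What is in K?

K = {november}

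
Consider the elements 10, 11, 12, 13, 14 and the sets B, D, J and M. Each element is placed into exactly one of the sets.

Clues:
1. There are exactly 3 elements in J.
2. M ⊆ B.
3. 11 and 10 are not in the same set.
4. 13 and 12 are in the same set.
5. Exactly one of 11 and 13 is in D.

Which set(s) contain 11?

11: D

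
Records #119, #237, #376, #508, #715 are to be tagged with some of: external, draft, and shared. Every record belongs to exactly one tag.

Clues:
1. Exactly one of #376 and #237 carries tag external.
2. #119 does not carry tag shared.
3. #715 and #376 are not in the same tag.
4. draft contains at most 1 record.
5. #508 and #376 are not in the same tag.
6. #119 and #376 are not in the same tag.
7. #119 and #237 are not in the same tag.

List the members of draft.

draft = {#119}

From (2): #119 ∉ shared.
Suppose #119 ∉ draft: no assignment then satisfies all the clues, so #119 ∈ draft.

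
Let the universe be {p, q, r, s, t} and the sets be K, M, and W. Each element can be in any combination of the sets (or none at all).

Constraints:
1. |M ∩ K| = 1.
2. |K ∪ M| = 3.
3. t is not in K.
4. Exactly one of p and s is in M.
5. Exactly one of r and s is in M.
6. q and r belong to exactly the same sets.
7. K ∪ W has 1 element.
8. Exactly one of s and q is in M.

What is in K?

K = {p}

From (3): t ∉ K.
Suppose p ∉ K: no assignment then satisfies all the clues, so p ∈ K.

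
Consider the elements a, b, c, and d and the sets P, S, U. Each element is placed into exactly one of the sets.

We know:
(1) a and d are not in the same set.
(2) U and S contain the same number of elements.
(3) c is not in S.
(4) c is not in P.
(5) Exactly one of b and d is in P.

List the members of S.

S = {d}

From (3): c ∉ S.
From (4): c ∉ P.
Only one set left: c ∈ U.
Suppose a ∈ S: no assignment then satisfies all the clues, so a ∉ S.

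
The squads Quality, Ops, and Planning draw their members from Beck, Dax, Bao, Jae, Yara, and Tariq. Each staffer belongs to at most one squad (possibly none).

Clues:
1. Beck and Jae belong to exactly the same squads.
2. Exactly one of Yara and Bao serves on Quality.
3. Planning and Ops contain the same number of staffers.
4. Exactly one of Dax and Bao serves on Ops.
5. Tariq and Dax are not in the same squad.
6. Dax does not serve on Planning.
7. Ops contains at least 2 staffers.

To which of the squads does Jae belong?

Jae: Planning

From (6): Dax ∉ Planning.
Suppose Jae ∈ Quality: no assignment then satisfies all the clues, so Jae ∉ Quality.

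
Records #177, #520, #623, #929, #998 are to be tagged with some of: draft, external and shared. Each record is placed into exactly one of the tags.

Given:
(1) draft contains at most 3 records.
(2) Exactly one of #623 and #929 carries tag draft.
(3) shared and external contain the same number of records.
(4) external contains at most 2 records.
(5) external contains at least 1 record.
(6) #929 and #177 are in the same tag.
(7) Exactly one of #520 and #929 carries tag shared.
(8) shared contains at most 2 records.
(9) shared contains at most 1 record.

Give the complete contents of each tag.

draft = {#177, #929, #998}; external = {#623}; shared = {#520}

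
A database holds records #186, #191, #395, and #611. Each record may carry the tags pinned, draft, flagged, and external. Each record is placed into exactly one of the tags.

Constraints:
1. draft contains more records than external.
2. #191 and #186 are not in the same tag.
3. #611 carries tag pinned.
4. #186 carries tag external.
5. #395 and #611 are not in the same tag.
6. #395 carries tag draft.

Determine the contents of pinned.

pinned = {#611}

From (3): #611 ∈ pinned.
From (4): #186 ∈ external.
From (6): #395 ∈ draft.
(2): #191 ∉ external.
Suppose #191 ∈ pinned: no assignment then satisfies all the clues, so #191 ∉ pinned.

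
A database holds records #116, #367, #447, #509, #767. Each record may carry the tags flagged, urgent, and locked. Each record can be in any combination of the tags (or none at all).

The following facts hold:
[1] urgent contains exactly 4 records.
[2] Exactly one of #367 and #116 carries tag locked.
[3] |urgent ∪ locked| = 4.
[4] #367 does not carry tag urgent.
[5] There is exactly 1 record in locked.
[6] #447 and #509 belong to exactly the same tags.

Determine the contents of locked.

locked = {#116}

From (4): #367 ∉ urgent.
(1): only 4 candidates remain for urgent, so all are in.
Suppose #116 ∉ locked: no assignment then satisfies all the clues, so #116 ∈ locked.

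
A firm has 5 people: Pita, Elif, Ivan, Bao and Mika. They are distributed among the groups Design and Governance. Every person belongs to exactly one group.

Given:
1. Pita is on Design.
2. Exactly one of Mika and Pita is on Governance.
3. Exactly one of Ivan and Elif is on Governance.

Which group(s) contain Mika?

Mika: Governance

From (1): Pita ∈ Design.
(2) (exactly one): Mika ∈ Governance.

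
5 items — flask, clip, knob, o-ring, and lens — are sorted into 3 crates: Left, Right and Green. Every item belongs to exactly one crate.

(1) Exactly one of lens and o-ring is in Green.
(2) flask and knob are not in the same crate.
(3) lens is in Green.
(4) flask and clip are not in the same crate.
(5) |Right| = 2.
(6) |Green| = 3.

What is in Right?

Right = {flask, o-ring}

From (3): lens ∈ Green.
(1) (exactly one): o-ring ∉ Green.
Suppose flask ∉ Right: no assignment then satisfies all the clues, so flask ∈ Right.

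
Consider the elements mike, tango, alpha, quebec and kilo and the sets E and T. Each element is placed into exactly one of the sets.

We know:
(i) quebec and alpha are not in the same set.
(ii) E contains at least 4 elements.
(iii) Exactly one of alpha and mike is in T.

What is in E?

E = {kilo, mike, quebec, tango}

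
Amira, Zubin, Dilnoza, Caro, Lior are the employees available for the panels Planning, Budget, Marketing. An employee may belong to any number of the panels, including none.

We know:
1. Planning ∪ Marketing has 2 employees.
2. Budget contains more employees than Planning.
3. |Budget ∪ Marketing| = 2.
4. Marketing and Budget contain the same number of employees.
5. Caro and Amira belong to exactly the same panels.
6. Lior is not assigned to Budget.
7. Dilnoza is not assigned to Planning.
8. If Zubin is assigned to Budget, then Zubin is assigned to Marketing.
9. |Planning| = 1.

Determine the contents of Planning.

From (6): Lior ∉ Budget.
From (7): Dilnoza ∉ Planning.
Suppose Amira ∈ Planning: no assignment then satisfies all the clues, so Amira ∉ Planning.

Planning = {Zubin}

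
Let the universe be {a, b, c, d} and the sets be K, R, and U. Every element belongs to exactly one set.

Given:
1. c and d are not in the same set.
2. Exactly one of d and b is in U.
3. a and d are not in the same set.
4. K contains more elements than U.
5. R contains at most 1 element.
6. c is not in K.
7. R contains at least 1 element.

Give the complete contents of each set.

K = {a, b}; R = {c}; U = {d}

From (6): c ∉ K.
Suppose a ∉ K: no assignment then satisfies all the clues, so a ∈ K.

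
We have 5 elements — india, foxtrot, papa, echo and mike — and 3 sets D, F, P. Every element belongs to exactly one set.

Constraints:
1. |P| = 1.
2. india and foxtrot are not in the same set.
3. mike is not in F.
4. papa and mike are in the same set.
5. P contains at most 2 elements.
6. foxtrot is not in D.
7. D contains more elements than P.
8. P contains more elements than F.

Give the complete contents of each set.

D = {echo, india, mike, papa}; F = {}; P = {foxtrot}

From (3): mike ∉ F.
From (6): foxtrot ∉ D.
(4): papa matches mike: papa ∉ F.
Suppose india ∉ D: no assignment then satisfies all the clues, so india ∈ D.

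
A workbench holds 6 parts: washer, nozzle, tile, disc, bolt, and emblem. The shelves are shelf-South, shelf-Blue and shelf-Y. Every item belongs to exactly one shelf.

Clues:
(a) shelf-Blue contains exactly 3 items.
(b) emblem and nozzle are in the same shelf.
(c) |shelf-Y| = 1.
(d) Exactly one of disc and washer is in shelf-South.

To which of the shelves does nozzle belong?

nozzle: shelf-Blue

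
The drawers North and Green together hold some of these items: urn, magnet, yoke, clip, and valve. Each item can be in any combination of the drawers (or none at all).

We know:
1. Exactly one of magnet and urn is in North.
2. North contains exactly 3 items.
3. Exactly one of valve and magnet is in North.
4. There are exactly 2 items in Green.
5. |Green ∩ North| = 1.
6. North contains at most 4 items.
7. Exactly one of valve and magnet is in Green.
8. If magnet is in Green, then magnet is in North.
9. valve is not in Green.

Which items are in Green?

From (9): valve ∉ Green.
(7) (exactly one): magnet ∈ Green.
(8): magnet ∈ North.
(1) (exactly one): urn ∉ North.
(3) (exactly one): valve ∉ North.
(2): only 3 candidates remain for North, so all are in.
Suppose urn ∉ Green: no assignment then satisfies all the clues, so urn ∈ Green.

Green = {magnet, urn}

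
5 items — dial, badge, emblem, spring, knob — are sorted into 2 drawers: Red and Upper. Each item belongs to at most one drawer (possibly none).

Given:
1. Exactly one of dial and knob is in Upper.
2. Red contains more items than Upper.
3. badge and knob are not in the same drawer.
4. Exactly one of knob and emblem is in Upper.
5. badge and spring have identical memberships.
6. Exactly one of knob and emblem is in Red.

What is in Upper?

Upper = {knob}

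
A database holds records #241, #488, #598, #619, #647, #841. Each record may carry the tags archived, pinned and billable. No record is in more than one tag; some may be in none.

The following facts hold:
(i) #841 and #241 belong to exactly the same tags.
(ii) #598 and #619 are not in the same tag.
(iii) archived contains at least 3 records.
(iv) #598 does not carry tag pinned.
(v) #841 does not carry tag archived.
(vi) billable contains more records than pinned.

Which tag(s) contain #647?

From (iv): #598 ∉ pinned.
From (v): #841 ∉ archived.
(i): #241 matches #841: #241 ∉ archived.
Suppose #647 ∉ archived: no assignment then satisfies all the clues, so #647 ∈ archived.

#647: archived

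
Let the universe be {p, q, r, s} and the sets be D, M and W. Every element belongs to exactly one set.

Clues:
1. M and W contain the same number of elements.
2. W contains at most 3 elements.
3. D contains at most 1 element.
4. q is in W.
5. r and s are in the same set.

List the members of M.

M = {r, s}

From (4): q ∈ W.
Suppose p ∈ M: no assignment then satisfies all the clues, so p ∉ M.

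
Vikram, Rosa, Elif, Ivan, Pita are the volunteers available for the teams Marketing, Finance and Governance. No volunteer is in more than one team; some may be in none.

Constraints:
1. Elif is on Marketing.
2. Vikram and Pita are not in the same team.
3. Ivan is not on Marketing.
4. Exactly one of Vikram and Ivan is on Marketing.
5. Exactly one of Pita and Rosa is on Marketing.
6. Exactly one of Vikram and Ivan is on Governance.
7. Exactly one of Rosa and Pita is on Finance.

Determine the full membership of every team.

Marketing = {Elif, Rosa, Vikram}; Finance = {Pita}; Governance = {Ivan}

From (1): Elif ∈ Marketing.
From (3): Ivan ∉ Marketing.
(4) (exactly one): Vikram ∈ Marketing.
(6) (exactly one): Ivan ∈ Governance.
(2): Pita ∉ Marketing.
(5) (exactly one): Rosa ∈ Marketing.
(7) (exactly one): Pita ∈ Finance.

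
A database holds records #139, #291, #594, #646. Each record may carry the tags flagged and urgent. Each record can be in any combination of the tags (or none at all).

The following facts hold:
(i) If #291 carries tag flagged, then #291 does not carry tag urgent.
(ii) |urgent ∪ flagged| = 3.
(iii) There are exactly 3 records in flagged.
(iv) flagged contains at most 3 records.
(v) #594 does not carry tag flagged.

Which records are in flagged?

flagged = {#139, #291, #646}

From (v): #594 ∉ flagged.
(iii): only 3 candidates remain for flagged, so all are in.
(i): #291 ∉ urgent.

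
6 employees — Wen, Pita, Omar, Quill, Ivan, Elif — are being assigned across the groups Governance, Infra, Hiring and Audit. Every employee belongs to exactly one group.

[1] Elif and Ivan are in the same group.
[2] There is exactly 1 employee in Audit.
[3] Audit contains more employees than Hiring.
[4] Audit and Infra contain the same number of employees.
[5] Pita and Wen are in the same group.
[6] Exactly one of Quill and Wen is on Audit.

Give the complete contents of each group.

Governance = {Elif, Ivan, Pita, Wen}; Infra = {Omar}; Hiring = {}; Audit = {Quill}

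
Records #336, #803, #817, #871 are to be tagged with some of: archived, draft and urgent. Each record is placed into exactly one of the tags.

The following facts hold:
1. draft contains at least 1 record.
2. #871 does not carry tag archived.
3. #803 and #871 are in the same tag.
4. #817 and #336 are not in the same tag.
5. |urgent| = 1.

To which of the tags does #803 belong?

#803: draft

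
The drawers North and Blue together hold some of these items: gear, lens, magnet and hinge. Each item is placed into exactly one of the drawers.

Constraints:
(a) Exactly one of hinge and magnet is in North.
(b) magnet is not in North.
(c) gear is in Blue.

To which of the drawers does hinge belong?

hinge: North

From (b): magnet ∉ North.
From (c): gear ∈ Blue.
(a) (exactly one): hinge ∈ North.
Only one drawer left: magnet ∈ Blue.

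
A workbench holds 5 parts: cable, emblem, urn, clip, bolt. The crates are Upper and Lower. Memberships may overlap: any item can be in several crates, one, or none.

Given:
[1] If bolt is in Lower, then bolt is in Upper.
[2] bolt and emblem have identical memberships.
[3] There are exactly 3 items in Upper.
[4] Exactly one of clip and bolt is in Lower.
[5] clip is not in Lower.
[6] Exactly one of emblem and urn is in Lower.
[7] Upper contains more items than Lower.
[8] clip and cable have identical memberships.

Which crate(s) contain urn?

From (5): clip ∉ Lower.
(4) (exactly one): bolt ∈ Lower.
(8): cable matches clip: cable ∉ Lower.
(1): bolt ∈ Upper.
(2): emblem matches bolt: emblem ∈ Upper.
(2): emblem matches bolt: emblem ∈ Lower.
(6) (exactly one): urn ∉ Lower.
Suppose urn ∉ Upper: no assignment then satisfies all the clues, so urn ∈ Upper.

urn: Upper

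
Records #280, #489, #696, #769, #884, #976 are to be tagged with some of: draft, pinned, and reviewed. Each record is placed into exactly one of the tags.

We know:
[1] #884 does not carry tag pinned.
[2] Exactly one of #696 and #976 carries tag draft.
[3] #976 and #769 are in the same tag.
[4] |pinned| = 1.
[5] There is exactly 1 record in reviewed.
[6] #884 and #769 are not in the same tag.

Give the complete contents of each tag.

draft = {#280, #489, #769, #976}; pinned = {#696}; reviewed = {#884}

From (1): #884 ∉ pinned.
Suppose #280 ∉ draft: no assignment then satisfies all the clues, so #280 ∈ draft.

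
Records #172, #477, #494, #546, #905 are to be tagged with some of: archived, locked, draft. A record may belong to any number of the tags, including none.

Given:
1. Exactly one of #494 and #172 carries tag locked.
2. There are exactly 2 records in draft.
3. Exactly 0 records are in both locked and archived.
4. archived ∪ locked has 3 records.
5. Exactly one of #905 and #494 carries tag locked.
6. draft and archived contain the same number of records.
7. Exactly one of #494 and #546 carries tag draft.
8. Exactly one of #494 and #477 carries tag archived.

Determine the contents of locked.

locked = {#494}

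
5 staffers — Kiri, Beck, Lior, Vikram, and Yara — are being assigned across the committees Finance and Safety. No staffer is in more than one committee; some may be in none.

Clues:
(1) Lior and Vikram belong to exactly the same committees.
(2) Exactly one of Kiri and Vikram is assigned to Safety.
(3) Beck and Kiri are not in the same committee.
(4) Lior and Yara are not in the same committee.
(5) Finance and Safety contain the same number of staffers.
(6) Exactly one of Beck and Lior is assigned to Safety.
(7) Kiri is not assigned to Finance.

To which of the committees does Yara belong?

From (7): Kiri ∉ Finance.
Suppose Yara ∉ Finance: no assignment then satisfies all the clues, so Yara ∈ Finance.

Yara: Finance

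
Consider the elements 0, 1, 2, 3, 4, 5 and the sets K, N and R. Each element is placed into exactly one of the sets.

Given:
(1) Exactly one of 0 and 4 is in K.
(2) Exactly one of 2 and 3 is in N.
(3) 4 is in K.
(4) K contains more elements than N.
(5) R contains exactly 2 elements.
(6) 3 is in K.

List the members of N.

N = {2}

From (3): 4 ∈ K.
From (6): 3 ∈ K.
(1) (exactly one): 0 ∉ K.
(2) (exactly one): 2 ∈ N.
Suppose 0 ∈ N: no assignment then satisfies all the clues, so 0 ∉ N.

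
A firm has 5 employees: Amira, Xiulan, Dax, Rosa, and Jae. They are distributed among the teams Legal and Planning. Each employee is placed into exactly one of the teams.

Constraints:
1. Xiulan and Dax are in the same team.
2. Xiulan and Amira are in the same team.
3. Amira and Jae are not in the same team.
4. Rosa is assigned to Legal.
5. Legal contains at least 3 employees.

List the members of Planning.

From (4): Rosa ∈ Legal.
Suppose Amira ∈ Planning: no assignment then satisfies all the clues, so Amira ∉ Planning.

Planning = {Jae}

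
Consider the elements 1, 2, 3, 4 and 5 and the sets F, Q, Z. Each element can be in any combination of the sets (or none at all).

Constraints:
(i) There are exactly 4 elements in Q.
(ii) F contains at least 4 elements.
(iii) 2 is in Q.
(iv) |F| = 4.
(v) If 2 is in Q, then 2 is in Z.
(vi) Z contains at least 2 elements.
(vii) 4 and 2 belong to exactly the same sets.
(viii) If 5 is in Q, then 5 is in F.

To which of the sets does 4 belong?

4: F, Q, Z

From (iii): 2 ∈ Q.
(v): 2 ∈ Z.
(vii): 4 matches 2: 4 ∈ Q.
(vii): 4 matches 2: 4 ∈ Z.
Suppose 4 ∉ F: no assignment then satisfies all the clues, so 4 ∈ F.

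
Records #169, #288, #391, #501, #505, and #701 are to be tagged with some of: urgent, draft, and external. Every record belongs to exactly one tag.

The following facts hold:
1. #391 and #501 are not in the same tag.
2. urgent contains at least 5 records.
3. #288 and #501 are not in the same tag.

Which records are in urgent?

urgent = {#169, #288, #391, #505, #701}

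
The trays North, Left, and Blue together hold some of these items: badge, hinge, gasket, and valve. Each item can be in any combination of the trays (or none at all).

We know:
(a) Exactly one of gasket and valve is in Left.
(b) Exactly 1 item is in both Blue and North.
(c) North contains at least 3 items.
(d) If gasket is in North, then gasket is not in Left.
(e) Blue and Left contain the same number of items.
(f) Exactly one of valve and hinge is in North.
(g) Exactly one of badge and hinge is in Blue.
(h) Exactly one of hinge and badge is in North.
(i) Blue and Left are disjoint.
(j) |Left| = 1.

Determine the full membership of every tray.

North = {badge, gasket, valve}; Left = {valve}; Blue = {badge}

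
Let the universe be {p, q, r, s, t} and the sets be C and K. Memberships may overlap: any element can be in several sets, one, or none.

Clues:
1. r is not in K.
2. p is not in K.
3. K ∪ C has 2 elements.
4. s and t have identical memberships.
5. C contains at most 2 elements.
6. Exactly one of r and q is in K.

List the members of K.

K = {q}

From (1): r ∉ K.
From (2): p ∉ K.
(6) (exactly one): q ∈ K.
Suppose s ∈ K: no assignment then satisfies all the clues, so s ∉ K.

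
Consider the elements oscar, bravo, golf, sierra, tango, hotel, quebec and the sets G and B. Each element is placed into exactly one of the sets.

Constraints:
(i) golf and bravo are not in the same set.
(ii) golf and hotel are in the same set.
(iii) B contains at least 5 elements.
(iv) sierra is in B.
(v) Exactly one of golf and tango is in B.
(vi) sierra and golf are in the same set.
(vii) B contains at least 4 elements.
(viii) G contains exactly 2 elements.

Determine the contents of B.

B = {golf, hotel, oscar, quebec, sierra}

From (iv): sierra ∈ B.
(vi): golf matches sierra: golf ∉ G.
(vi): golf matches sierra: golf ∈ B.
(i): bravo ∉ B.
(ii): hotel matches golf: hotel ∉ G.
(ii): hotel matches golf: hotel ∈ B.
(v) (exactly one): tango ∉ B.
Only one set left: bravo ∈ G.
Only one set left: tango ∈ G.
(iii): only 5 candidates remain for B, so all are in.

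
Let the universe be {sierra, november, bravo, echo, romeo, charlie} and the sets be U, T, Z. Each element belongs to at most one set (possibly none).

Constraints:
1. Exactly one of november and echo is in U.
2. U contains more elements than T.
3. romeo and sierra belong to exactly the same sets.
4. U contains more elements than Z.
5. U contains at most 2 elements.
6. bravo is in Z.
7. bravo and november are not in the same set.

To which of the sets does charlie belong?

charlie: U

From (6): bravo ∈ Z.
(7): november ∉ Z.
Suppose charlie ∉ U: no assignment then satisfies all the clues, so charlie ∈ U.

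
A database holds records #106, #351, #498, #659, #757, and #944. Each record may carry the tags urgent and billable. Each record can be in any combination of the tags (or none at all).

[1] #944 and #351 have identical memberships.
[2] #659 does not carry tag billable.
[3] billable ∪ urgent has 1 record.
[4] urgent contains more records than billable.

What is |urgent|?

1

From (2): #659 ∉ billable.
Suppose #106 ∈ billable: no assignment then satisfies all the clues, so #106 ∉ billable.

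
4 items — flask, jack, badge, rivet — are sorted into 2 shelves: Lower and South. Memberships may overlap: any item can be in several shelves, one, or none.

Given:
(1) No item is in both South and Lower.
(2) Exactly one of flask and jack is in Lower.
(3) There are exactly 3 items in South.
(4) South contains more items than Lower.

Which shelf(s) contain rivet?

rivet: South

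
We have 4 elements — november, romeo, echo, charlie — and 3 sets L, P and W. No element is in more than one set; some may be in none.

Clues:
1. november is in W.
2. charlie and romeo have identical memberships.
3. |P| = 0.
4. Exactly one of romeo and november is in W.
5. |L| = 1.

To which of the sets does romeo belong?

From (1): november ∈ W.
(3): P already has 0, so the rest are out.
(4) (exactly one): romeo ∉ W.
(2): charlie matches romeo: charlie ∉ W.
Suppose romeo ∈ L: no assignment then satisfies all the clues, so romeo ∉ L.

romeo: none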